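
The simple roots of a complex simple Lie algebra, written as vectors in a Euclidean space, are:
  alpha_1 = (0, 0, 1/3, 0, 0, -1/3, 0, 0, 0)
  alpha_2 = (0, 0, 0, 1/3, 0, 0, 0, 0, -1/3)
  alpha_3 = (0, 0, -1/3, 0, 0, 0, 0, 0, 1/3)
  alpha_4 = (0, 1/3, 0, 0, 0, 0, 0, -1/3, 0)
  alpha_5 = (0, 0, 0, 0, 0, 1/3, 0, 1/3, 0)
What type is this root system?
A_5 (sl(6))

Compute the Cartan integers a_ij = 2(alpha_i, alpha_j)/(alpha_j, alpha_j); the resulting 5x5 Cartan matrix is
[[2, 0, -1, 0, -1], [0, 2, -1, 0, 0], [-1, -1, 2, 0, 0], [0, 0, 0, 2, -1], [-1, 0, 0, -1, 2]].
All simple roots have the same length, so the diagram is simply laced. The associated Dynkin diagram is a chain of 5 nodes with single edges (A_5), so the type is A_5 (the algebra sl(6)).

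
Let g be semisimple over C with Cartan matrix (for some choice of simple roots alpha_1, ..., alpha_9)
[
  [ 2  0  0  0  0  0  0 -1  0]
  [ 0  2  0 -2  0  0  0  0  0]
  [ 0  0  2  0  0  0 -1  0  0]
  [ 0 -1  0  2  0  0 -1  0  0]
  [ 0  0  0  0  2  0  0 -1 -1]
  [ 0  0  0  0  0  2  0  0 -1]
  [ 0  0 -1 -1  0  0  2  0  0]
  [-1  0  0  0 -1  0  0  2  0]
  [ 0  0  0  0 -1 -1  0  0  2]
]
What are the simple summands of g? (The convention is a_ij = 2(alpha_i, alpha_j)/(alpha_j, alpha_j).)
A5 ⊕ C4

The diagram associated to this matrix has two connected components: the simple roots {alpha_1, alpha_5, alpha_6, alpha_8, alpha_9} form a chain of 5 nodes with single edges (A_5), and {alpha_2, alpha_3, alpha_4, alpha_7} form a chain of 4 nodes with a double edge at one end; the terminal node there is the unique long simple root (C_4). A semisimple Lie algebra decomposes uniquely as the direct sum of simple ideals, one per connected component of its Dynkin diagram, so g ≅ A_5 ⊕ C_4 (dimension 35 + 36 = 71).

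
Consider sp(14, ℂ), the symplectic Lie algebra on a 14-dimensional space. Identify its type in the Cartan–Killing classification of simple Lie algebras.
This is sp(14), which has dimension 14(14+1)/2 = 105 and rank 14/2 = 7. In the classification of classical Lie algebras, the symplectic algebra sp(2n) has type C_n; here n = 7, so the Dynkin diagram is a chain of 7 nodes with a double edge at one end; the terminal node there is the unique long simple root (C_7). Hence the type is C_7.

C_7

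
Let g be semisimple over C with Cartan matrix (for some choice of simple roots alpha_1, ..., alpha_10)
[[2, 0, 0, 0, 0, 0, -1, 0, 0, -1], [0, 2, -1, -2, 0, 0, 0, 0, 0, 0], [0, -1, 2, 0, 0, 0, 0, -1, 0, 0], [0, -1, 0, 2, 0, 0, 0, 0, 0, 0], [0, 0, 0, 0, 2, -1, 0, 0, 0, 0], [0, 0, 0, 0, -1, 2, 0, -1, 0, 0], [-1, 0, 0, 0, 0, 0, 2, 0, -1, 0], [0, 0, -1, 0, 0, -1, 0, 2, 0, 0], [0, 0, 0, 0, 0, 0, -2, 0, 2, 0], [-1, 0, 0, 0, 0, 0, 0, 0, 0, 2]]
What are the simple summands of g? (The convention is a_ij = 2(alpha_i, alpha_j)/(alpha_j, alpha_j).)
The diagram associated to this matrix has two connected components: the simple roots {alpha_2, alpha_3, alpha_4, alpha_5, alpha_6, alpha_8} form a chain of 6 nodes with a double edge at one end; the terminal node there is the unique short simple root (B_6), and {alpha_1, alpha_7, alpha_9, alpha_10} form a chain of 4 nodes with a double edge at one end; the terminal node there is the unique long simple root (C_4). A semisimple Lie algebra decomposes uniquely as the direct sum of simple ideals, one per connected component of its Dynkin diagram, so g ≅ B_6 ⊕ C_4 (dimension 78 + 36 = 114).

B6 ⊕ C4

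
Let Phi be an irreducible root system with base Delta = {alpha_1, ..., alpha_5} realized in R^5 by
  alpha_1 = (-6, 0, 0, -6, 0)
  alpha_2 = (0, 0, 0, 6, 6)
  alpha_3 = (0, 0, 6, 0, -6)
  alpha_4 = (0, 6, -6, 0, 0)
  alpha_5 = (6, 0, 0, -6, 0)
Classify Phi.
type D_5

Compute the Cartan integers a_ij = 2(alpha_i, alpha_j)/(alpha_j, alpha_j); the resulting 5x5 Cartan matrix is
[[2, -1, 0, 0, 0], [-1, 2, -1, 0, -1], [0, -1, 2, -1, 0], [0, 0, -1, 2, 0], [0, -1, 0, 0, 2]].
All simple roots have the same length, so the diagram is simply laced. The associated Dynkin diagram is a chain of 3 nodes with a fork of two nodes at one end (D_5), so the type is D_5 (the algebra so(10)).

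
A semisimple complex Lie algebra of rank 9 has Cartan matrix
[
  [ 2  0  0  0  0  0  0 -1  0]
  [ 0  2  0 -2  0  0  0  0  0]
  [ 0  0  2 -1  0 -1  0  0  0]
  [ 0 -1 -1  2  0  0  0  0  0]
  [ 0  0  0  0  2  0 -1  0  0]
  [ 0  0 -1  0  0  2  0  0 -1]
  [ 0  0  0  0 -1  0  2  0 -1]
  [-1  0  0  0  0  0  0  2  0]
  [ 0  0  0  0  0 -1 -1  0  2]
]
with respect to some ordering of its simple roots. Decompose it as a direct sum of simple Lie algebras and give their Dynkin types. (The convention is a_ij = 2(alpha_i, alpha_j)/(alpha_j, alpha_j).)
The diagram associated to this matrix has two connected components: the simple roots {alpha_1, alpha_8} form a chain of 2 nodes with single edges (A_2), and {alpha_2, alpha_3, alpha_4, alpha_5, alpha_6, alpha_7, alpha_9} form a chain of 7 nodes with a double edge at one end; the terminal node there is the unique long simple root (C_7). A semisimple Lie algebra decomposes uniquely as the direct sum of simple ideals, one per connected component of its Dynkin diagram, so g ≅ A_2 ⊕ C_7 (dimension 8 + 105 = 113).

A_2 + C_7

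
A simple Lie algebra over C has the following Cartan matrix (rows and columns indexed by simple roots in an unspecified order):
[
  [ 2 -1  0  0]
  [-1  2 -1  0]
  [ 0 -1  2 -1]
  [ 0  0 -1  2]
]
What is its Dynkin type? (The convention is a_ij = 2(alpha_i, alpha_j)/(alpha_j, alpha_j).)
A_4

The matrix has rank 4 with 2's on the diagonal. Reading the off-diagonal entries as Dynkin edges (a single edge where a_ij = a_ji = -1; a double or triple edge where a_ij * a_ji = 2 or 3), the diagram is a chain of 4 nodes with single edges (A_4). One simple-root ordering that puts it in standard form is (alpha_4, alpha_3, alpha_2, alpha_1). So the algebra is type A_4, i.e. sl(5).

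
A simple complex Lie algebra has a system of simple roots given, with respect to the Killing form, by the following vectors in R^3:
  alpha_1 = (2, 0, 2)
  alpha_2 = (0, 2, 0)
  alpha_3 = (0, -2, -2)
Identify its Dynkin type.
B3

Compute the Cartan integers a_ij = 2(alpha_i, alpha_j)/(alpha_j, alpha_j); the resulting 3x3 Cartan matrix is
[[2, 0, -1], [0, 2, -1], [-1, -2, 2]].
The roots have two lengths (squared-length ratio 2:1); the short ones are alpha_{2}. The associated Dynkin diagram is a chain of 3 nodes with a double edge at one end; the terminal node there is the unique short simple root (B_3), so the type is B_3 (the algebra so(7)).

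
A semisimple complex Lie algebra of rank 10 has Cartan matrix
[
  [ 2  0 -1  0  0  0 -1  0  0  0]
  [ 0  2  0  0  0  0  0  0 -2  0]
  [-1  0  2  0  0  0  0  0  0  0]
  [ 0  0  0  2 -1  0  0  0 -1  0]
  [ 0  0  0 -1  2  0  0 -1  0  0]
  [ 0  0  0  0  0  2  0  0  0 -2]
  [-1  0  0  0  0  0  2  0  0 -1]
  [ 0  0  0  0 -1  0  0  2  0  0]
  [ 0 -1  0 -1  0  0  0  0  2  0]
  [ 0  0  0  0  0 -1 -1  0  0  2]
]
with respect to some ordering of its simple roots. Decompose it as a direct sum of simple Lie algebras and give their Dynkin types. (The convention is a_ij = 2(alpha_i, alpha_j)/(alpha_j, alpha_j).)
The diagram associated to this matrix has two connected components: the simple roots {alpha_1, alpha_3, alpha_6, alpha_7, alpha_10} form a chain of 5 nodes with a double edge at one end; the terminal node there is the unique long simple root (C_5), and {alpha_2, alpha_4, alpha_5, alpha_8, alpha_9} form a chain of 5 nodes with a double edge at one end; the terminal node there is the unique long simple root (C_5). A semisimple Lie algebra decomposes uniquely as the direct sum of simple ideals, one per connected component of its Dynkin diagram, so g ≅ C_5 ⊕ C_5 (dimension 55 + 55 = 110).

C_5 + C_5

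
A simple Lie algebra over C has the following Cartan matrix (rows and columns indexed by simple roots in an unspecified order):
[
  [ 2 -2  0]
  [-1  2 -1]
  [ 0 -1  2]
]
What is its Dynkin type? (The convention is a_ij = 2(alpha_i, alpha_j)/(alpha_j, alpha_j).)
The matrix has rank 3 with 2's on the diagonal. Reading the off-diagonal entries as Dynkin edges (a single edge where a_ij = a_ji = -1; a double or triple edge where a_ij * a_ji = 2 or 3), the diagram is a chain of 3 nodes with a double edge at one end; the terminal node there is the unique long simple root (C_3). One simple-root ordering that puts it in standard form is (alpha_3, alpha_2, alpha_1). So the algebra is type C_3, i.e. sp(6).

C_3 (sp(6))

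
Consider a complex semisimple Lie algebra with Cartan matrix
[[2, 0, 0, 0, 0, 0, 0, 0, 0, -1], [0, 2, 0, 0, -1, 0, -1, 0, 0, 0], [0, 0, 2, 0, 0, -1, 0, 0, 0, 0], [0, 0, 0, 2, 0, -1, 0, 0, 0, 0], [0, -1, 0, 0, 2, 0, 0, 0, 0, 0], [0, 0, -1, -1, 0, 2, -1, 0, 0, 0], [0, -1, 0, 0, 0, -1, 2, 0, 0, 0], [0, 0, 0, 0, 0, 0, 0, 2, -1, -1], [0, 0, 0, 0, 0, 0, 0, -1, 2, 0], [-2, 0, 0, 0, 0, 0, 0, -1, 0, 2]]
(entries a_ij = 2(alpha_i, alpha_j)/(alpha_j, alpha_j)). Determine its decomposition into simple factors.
type B_4 + type D_6

The diagram associated to this matrix has two connected components: the simple roots {alpha_1, alpha_8, alpha_9, alpha_10} form a chain of 4 nodes with a double edge at one end; the terminal node there is the unique short simple root (B_4), and {alpha_2, alpha_3, alpha_4, alpha_5, alpha_6, alpha_7} form a chain of 4 nodes with a fork of two nodes at one end (D_6). A semisimple Lie algebra decomposes uniquely as the direct sum of simple ideals, one per connected component of its Dynkin diagram, so g ≅ B_4 ⊕ D_6 (dimension 36 + 66 = 102).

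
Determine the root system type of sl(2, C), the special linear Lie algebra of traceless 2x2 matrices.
This is sl(2), which has dimension 2^2 - 1 = 3 and rank 2 - 1 = 1 (a Cartan subalgebra is the diagonal traceless matrices). In the classification of classical Lie algebras, the special linear algebra sl(n+1) has type A_n; here n = 1, so the Dynkin diagram is a chain of 1 nodes with single edges (A_1). Hence the type is A_1.

type A_1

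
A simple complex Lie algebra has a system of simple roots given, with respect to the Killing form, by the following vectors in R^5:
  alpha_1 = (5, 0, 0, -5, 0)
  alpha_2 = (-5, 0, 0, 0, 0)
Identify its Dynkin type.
type B_2

Compute the Cartan integers a_ij = 2(alpha_i, alpha_j)/(alpha_j, alpha_j); the resulting 2x2 Cartan matrix is
[[2, -2], [-1, 2]].
The roots have two lengths (squared-length ratio 2:1); the short ones are alpha_{2}. The associated Dynkin diagram is a chain of 2 nodes with a double edge at one end; the terminal node there is the unique short simple root (B_2), so the type is B_2 (the algebra so(5)).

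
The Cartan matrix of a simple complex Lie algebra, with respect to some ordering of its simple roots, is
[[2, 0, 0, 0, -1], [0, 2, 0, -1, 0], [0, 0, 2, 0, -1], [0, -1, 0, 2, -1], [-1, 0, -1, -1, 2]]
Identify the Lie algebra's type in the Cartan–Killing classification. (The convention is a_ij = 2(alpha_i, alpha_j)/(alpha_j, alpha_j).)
D5

The matrix has rank 5 with 2's on the diagonal. Reading the off-diagonal entries as Dynkin edges (a single edge where a_ij = a_ji = -1; a double or triple edge where a_ij * a_ji = 2 or 3), the diagram is a chain of 3 nodes with a fork of two nodes at one end (D_5). One simple-root ordering that puts it in standard form is (alpha_2, alpha_4, alpha_5, alpha_1, alpha_3). So the algebra is type D_5, i.e. so(10).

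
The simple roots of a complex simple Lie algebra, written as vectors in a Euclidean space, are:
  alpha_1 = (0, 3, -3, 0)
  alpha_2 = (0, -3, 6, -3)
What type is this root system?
type G_2

Compute the Cartan integers a_ij = 2(alpha_i, alpha_j)/(alpha_j, alpha_j); the resulting 2x2 Cartan matrix is
[[2, -1], [-3, 2]].
The roots have two lengths (squared-length ratio 3:1); the short ones are alpha_{1}. The associated Dynkin diagram is two nodes joined by a triple edge (G_2), so the type is G_2.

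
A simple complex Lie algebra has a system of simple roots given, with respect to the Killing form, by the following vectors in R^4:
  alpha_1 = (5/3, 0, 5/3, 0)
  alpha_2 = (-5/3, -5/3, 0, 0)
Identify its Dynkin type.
type A_2

Compute the Cartan integers a_ij = 2(alpha_i, alpha_j)/(alpha_j, alpha_j); the resulting 2x2 Cartan matrix is
[[2, -1], [-1, 2]].
All simple roots have the same length, so the diagram is simply laced. The associated Dynkin diagram is a chain of 2 nodes with single edges (A_2), so the type is A_2 (the algebra sl(3)).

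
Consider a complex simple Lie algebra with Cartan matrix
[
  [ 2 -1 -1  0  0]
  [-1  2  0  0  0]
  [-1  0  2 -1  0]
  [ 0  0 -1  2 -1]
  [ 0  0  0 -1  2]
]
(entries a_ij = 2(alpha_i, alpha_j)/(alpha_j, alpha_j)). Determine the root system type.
A5

The matrix has rank 5 with 2's on the diagonal. Reading the off-diagonal entries as Dynkin edges (a single edge where a_ij = a_ji = -1; a double or triple edge where a_ij * a_ji = 2 or 3), the diagram is a chain of 5 nodes with single edges (A_5). One simple-root ordering that puts it in standard form is (alpha_5, alpha_4, alpha_3, alpha_1, alpha_2). So the algebra is type A_5, i.e. sl(6).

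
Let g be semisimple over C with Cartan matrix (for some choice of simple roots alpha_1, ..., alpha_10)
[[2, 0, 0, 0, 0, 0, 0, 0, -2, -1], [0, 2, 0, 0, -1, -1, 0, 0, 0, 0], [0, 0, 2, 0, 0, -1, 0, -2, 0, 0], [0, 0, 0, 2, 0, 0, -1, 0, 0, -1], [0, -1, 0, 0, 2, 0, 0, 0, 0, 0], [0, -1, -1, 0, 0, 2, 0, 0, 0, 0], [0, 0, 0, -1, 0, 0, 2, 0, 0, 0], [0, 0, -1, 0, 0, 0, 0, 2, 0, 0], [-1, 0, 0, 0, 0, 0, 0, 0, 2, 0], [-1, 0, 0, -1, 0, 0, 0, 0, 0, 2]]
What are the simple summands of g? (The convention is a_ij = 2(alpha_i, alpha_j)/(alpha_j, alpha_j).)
The diagram associated to this matrix has two connected components: the simple roots {alpha_1, alpha_4, alpha_7, alpha_9, alpha_10} form a chain of 5 nodes with a double edge at one end; the terminal node there is the unique short simple root (B_5), and {alpha_2, alpha_3, alpha_5, alpha_6, alpha_8} form a chain of 5 nodes with a double edge at one end; the terminal node there is the unique short simple root (B_5). A semisimple Lie algebra decomposes uniquely as the direct sum of simple ideals, one per connected component of its Dynkin diagram, so g ≅ B_5 ⊕ B_5 (dimension 55 + 55 = 110).

B5 + B5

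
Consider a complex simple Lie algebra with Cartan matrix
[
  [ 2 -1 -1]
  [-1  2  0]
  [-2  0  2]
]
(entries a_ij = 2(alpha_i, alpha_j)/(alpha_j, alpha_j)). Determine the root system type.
C_3

The matrix has rank 3 with 2's on the diagonal. Reading the off-diagonal entries as Dynkin edges (a single edge where a_ij = a_ji = -1; a double or triple edge where a_ij * a_ji = 2 or 3), the diagram is a chain of 3 nodes with a double edge at one end; the terminal node there is the unique long simple root (C_3). One simple-root ordering that puts it in standard form is (alpha_2, alpha_1, alpha_3). So the algebra is type C_3, i.e. sp(6).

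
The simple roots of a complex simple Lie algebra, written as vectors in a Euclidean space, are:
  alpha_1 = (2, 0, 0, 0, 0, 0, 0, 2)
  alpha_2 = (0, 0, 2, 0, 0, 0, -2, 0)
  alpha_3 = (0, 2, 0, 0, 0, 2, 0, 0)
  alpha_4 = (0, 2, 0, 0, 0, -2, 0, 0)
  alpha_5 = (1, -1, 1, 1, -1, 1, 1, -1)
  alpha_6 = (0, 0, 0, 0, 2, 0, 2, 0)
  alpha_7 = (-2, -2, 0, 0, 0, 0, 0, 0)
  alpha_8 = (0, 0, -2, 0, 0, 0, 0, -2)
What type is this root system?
E_8

Compute the Cartan integers a_ij = 2(alpha_i, alpha_j)/(alpha_j, alpha_j); the resulting 8x8 Cartan matrix is
[[2, 0, 0, 0, 0, 0, -1, -1], [0, 2, 0, 0, 0, -1, 0, -1], [0, 0, 2, 0, 0, 0, -1, 0], [0, 0, 0, 2, -1, 0, -1, 0], [0, 0, 0, -1, 2, 0, 0, 0], [0, -1, 0, 0, 0, 2, 0, 0], [-1, 0, -1, -1, 0, 0, 2, 0], [-1, -1, 0, 0, 0, 0, 0, 2]].
All simple roots have the same length, so the diagram is simply laced. The associated Dynkin diagram is a chain of 7 nodes with one extra node attached to the third node from one end (E_8), so the type is E_8.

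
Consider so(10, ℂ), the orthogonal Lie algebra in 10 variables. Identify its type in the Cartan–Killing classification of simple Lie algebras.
This is so(10) with 10 even, which has dimension 10(10-1)/2 = 45 and rank 10/2 = 5. In the classification of classical Lie algebras, the orthogonal algebra so(2n) in an even number of variables has type D_n; here n = 5, so the Dynkin diagram is a chain of 3 nodes with a fork of two nodes at one end (D_5). Hence the type is D_5.

type D_5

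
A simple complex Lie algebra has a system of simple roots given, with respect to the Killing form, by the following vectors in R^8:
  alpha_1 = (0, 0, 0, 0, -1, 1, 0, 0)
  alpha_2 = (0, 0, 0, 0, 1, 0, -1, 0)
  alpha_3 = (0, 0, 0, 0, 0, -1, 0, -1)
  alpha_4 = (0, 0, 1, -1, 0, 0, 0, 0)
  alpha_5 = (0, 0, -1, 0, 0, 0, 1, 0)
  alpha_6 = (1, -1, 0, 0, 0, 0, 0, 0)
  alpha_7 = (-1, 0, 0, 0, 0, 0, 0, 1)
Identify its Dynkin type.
A_7

Compute the Cartan integers a_ij = 2(alpha_i, alpha_j)/(alpha_j, alpha_j); the resulting 7x7 Cartan matrix is
[[2, -1, -1, 0, 0, 0, 0], [-1, 2, 0, 0, -1, 0, 0], [-1, 0, 2, 0, 0, 0, -1], [0, 0, 0, 2, -1, 0, 0], [0, -1, 0, -1, 2, 0, 0], [0, 0, 0, 0, 0, 2, -1], [0, 0, -1, 0, 0, -1, 2]].
All simple roots have the same length, so the diagram is simply laced. The associated Dynkin diagram is a chain of 7 nodes with single edges (A_7), so the type is A_7 (the algebra sl(8)).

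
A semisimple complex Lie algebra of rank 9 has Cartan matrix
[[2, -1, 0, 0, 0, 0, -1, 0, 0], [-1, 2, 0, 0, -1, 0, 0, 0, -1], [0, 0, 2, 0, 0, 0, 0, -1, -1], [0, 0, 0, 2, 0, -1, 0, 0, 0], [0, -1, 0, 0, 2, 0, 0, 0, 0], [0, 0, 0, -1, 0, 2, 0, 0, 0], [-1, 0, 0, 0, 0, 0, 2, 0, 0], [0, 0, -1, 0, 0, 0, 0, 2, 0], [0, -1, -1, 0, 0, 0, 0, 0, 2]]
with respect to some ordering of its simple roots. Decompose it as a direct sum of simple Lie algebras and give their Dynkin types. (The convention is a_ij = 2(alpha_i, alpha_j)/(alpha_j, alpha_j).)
A2 + E7

The diagram associated to this matrix has two connected components: the simple roots {alpha_4, alpha_6} form a chain of 2 nodes with single edges (A_2), and {alpha_1, alpha_2, alpha_3, alpha_5, alpha_7, alpha_8, alpha_9} form a chain of 6 nodes with one extra node attached to the third node from one end (E_7). A semisimple Lie algebra decomposes uniquely as the direct sum of simple ideals, one per connected component of its Dynkin diagram, so g ≅ A_2 ⊕ E_7 (dimension 8 + 133 = 141).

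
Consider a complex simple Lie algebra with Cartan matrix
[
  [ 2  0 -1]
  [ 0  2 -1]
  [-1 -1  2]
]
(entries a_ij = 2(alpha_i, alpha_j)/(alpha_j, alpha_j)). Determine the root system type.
The matrix has rank 3 with 2's on the diagonal. Reading the off-diagonal entries as Dynkin edges (a single edge where a_ij = a_ji = -1; a double or triple edge where a_ij * a_ji = 2 or 3), the diagram is a chain of 3 nodes with single edges (A_3). One simple-root ordering that puts it in standard form is (alpha_1, alpha_3, alpha_2). So the algebra is type A_3, i.e. sl(4).

A_3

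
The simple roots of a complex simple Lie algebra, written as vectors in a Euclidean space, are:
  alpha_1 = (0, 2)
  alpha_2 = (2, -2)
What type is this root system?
type B_2

Compute the Cartan integers a_ij = 2(alpha_i, alpha_j)/(alpha_j, alpha_j); the resulting 2x2 Cartan matrix is
[[2, -1], [-2, 2]].
The roots have two lengths (squared-length ratio 2:1); the short ones are alpha_{1}. The associated Dynkin diagram is a chain of 2 nodes with a double edge at one end; the terminal node there is the unique short simple root (B_2), so the type is B_2 (the algebra so(5)).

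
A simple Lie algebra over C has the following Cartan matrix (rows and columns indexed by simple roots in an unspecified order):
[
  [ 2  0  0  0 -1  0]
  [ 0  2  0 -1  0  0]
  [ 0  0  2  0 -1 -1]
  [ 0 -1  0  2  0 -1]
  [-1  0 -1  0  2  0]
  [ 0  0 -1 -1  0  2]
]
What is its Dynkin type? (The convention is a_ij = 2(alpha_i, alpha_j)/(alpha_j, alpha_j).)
A6

The matrix has rank 6 with 2's on the diagonal. Reading the off-diagonal entries as Dynkin edges (a single edge where a_ij = a_ji = -1; a double or triple edge where a_ij * a_ji = 2 or 3), the diagram is a chain of 6 nodes with single edges (A_6). One simple-root ordering that puts it in standard form is (alpha_1, alpha_5, alpha_3, alpha_6, alpha_4, alpha_2). So the algebra is type A_6, i.e. sl(7).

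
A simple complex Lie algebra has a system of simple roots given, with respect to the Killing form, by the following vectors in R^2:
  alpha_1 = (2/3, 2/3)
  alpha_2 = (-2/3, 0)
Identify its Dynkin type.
Compute the Cartan integers a_ij = 2(alpha_i, alpha_j)/(alpha_j, alpha_j); the resulting 2x2 Cartan matrix is
[[2, -2], [-1, 2]].
The roots have two lengths (squared-length ratio 2:1); the short ones are alpha_{2}. The associated Dynkin diagram is a chain of 2 nodes with a double edge at one end; the terminal node there is the unique short simple root (B_2), so the type is B_2 (the algebra so(5)).

B2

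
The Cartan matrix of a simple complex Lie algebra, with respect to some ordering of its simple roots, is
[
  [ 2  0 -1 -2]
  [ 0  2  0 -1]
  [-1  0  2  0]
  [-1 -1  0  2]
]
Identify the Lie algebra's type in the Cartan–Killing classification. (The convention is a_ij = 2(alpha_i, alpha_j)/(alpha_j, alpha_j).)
The matrix has rank 4 with 2's on the diagonal. Reading the off-diagonal entries as Dynkin edges (a single edge where a_ij = a_ji = -1; a double or triple edge where a_ij * a_ji = 2 or 3), the diagram is a chain of 4 nodes with a double edge between the middle two (F_4). One simple-root ordering that puts it in standard form is (alpha_3, alpha_1, alpha_4, alpha_2). So the algebra is type F_4.

F4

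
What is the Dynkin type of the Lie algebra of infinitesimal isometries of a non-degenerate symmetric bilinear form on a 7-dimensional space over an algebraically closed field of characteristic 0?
This is so(7) with 7 odd, which has dimension 7(7-1)/2 = 21 and rank (7-1)/2 = 3. In the classification of classical Lie algebras, the orthogonal algebra so(2n+1) in an odd number of variables has type B_n; here n = 3, so the Dynkin diagram is a chain of 3 nodes with a double edge at one end; the terminal node there is the unique short simple root (B_3). Hence the type is B_3.

type B_3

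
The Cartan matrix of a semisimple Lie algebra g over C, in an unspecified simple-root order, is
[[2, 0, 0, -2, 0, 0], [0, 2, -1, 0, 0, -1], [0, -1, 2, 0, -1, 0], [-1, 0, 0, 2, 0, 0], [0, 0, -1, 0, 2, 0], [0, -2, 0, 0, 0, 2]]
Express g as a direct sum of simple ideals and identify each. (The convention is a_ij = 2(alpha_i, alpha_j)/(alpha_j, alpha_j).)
The diagram associated to this matrix has two connected components: the simple roots {alpha_1, alpha_4} form a chain of 2 nodes with a double edge at one end; the terminal node there is the unique short simple root (B_2), and {alpha_2, alpha_3, alpha_5, alpha_6} form a chain of 4 nodes with a double edge at one end; the terminal node there is the unique long simple root (C_4). A semisimple Lie algebra decomposes uniquely as the direct sum of simple ideals, one per connected component of its Dynkin diagram, so g ≅ B_2 ⊕ C_4 (dimension 10 + 36 = 46).

B2 ⊕ C4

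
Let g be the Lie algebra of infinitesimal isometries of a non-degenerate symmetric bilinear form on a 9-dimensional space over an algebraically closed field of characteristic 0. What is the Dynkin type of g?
This is so(9) with 9 odd, which has dimension 9(9-1)/2 = 36 and rank (9-1)/2 = 4. In the classification of classical Lie algebras, the orthogonal algebra so(2n+1) in an odd number of variables has type B_n; here n = 4, so the Dynkin diagram is a chain of 4 nodes with a double edge at one end; the terminal node there is the unique short simple root (B_4). Hence the type is B_4.

B_4 (so(9))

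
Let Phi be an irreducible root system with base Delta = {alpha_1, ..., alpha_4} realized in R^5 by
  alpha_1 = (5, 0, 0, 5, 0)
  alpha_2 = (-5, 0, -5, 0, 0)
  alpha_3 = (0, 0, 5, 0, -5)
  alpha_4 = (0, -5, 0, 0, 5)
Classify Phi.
A_4

Compute the Cartan integers a_ij = 2(alpha_i, alpha_j)/(alpha_j, alpha_j); the resulting 4x4 Cartan matrix is
[[2, -1, 0, 0], [-1, 2, -1, 0], [0, -1, 2, -1], [0, 0, -1, 2]].
All simple roots have the same length, so the diagram is simply laced. The associated Dynkin diagram is a chain of 4 nodes with single edges (A_4), so the type is A_4 (the algebra sl(5)).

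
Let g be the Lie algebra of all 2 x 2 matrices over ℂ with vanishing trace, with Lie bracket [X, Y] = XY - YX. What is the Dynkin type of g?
This is sl(2), which has dimension 2^2 - 1 = 3 and rank 2 - 1 = 1 (a Cartan subalgebra is the diagonal traceless matrices). In the classification of classical Lie algebras, the special linear algebra sl(n+1) has type A_n; here n = 1, so the Dynkin diagram is a chain of 1 nodes with single edges (A_1). Hence the type is A_1.

type A_1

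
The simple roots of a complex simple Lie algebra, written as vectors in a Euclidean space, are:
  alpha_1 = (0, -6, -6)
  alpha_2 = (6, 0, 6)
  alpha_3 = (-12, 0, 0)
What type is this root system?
Compute the Cartan integers a_ij = 2(alpha_i, alpha_j)/(alpha_j, alpha_j); the resulting 3x3 Cartan matrix is
[[2, -1, 0], [-1, 2, -1], [0, -2, 2]].
The roots have two lengths (squared-length ratio 2:1); the short ones are alpha_{1,2}. The associated Dynkin diagram is a chain of 3 nodes with a double edge at one end; the terminal node there is the unique long simple root (C_3), so the type is C_3 (the algebra sp(6)).

C3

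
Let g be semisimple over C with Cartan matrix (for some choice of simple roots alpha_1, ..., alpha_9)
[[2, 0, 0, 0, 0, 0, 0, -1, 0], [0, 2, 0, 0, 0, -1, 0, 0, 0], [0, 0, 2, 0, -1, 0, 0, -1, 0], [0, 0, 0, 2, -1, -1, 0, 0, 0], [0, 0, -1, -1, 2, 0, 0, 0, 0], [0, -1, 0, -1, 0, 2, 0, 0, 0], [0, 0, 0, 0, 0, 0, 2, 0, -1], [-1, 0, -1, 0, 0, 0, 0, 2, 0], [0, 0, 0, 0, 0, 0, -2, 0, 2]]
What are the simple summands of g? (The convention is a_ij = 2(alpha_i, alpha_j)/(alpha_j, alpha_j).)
The diagram associated to this matrix has two connected components: the simple roots {alpha_1, alpha_2, alpha_3, alpha_4, alpha_5, alpha_6, alpha_8} form a chain of 7 nodes with single edges (A_7), and {alpha_7, alpha_9} form a chain of 2 nodes with a double edge at one end; the terminal node there is the unique short simple root (B_2). A semisimple Lie algebra decomposes uniquely as the direct sum of simple ideals, one per connected component of its Dynkin diagram, so g ≅ A_7 ⊕ B_2 (dimension 63 + 10 = 73).

type A_7 ⊕ type B_2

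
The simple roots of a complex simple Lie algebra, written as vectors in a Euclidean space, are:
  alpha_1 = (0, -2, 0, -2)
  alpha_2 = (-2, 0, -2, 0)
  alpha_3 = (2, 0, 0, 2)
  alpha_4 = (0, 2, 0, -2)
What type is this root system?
Compute the Cartan integers a_ij = 2(alpha_i, alpha_j)/(alpha_j, alpha_j); the resulting 4x4 Cartan matrix is
[[2, 0, -1, 0], [0, 2, -1, 0], [-1, -1, 2, -1], [0, 0, -1, 2]].
All simple roots have the same length, so the diagram is simply laced. The associated Dynkin diagram is a chain of 2 nodes with a fork of two nodes at one end (D_4), so the type is D_4 (the algebra so(8)).

type D_4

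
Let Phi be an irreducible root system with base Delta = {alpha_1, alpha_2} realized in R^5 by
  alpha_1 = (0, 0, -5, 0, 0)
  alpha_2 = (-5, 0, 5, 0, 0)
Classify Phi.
Compute the Cartan integers a_ij = 2(alpha_i, alpha_j)/(alpha_j, alpha_j); the resulting 2x2 Cartan matrix is
[[2, -1], [-2, 2]].
The roots have two lengths (squared-length ratio 2:1); the short ones are alpha_{1}. The associated Dynkin diagram is a chain of 2 nodes with a double edge at one end; the terminal node there is the unique short simple root (B_2), so the type is B_2 (the algebra so(5)).

B_2 (so(5))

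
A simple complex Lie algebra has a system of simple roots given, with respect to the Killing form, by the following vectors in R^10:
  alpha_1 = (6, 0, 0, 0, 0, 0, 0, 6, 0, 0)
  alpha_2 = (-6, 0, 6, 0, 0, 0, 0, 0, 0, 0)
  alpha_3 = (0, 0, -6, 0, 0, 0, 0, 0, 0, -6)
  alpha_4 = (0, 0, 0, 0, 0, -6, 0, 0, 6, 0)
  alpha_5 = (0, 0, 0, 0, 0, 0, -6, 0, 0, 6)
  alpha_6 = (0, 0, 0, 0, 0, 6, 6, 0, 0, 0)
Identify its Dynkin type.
type A_6

Compute the Cartan integers a_ij = 2(alpha_i, alpha_j)/(alpha_j, alpha_j); the resulting 6x6 Cartan matrix is
[[2, -1, 0, 0, 0, 0], [-1, 2, -1, 0, 0, 0], [0, -1, 2, 0, -1, 0], [0, 0, 0, 2, 0, -1], [0, 0, -1, 0, 2, -1], [0, 0, 0, -1, -1, 2]].
All simple roots have the same length, so the diagram is simply laced. The associated Dynkin diagram is a chain of 6 nodes with single edges (A_6), so the type is A_6 (the algebra sl(7)).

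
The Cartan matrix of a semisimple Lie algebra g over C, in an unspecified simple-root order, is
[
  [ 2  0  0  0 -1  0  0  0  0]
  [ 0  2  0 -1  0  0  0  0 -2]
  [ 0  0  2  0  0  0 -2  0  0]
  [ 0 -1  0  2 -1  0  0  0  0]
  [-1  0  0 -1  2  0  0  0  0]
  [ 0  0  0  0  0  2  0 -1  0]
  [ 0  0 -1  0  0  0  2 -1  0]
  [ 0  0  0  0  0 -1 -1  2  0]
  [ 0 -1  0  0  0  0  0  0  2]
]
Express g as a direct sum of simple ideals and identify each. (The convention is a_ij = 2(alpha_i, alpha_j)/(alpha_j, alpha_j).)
B_5 (so(11)) ⊕ C_4 (sp(8))

The diagram associated to this matrix has two connected components: the simple roots {alpha_1, alpha_2, alpha_4, alpha_5, alpha_9} form a chain of 5 nodes with a double edge at one end; the terminal node there is the unique short simple root (B_5), and {alpha_3, alpha_6, alpha_7, alpha_8} form a chain of 4 nodes with a double edge at one end; the terminal node there is the unique long simple root (C_4). A semisimple Lie algebra decomposes uniquely as the direct sum of simple ideals, one per connected component of its Dynkin diagram, so g ≅ B_5 ⊕ C_4 (dimension 55 + 36 = 91).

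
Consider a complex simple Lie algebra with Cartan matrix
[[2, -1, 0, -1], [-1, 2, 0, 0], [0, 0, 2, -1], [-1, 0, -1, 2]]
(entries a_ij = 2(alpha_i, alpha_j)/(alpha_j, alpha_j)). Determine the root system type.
The matrix has rank 4 with 2's on the diagonal. Reading the off-diagonal entries as Dynkin edges (a single edge where a_ij = a_ji = -1; a double or triple edge where a_ij * a_ji = 2 or 3), the diagram is a chain of 4 nodes with single edges (A_4). One simple-root ordering that puts it in standard form is (alpha_2, alpha_1, alpha_4, alpha_3). So the algebra is type A_4, i.e. sl(5).

A_4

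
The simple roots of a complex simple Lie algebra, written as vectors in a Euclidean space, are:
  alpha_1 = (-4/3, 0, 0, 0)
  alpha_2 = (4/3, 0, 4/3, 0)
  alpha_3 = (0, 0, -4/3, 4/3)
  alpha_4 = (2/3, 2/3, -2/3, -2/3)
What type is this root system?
Compute the Cartan integers a_ij = 2(alpha_i, alpha_j)/(alpha_j, alpha_j); the resulting 4x4 Cartan matrix is
[[2, -1, 0, -1], [-2, 2, -1, 0], [0, -1, 2, 0], [-1, 0, 0, 2]].
The roots have two lengths (squared-length ratio 2:1); the short ones are alpha_{1,4}. The associated Dynkin diagram is a chain of 4 nodes with a double edge between the middle two (F_4), so the type is F_4.

F_4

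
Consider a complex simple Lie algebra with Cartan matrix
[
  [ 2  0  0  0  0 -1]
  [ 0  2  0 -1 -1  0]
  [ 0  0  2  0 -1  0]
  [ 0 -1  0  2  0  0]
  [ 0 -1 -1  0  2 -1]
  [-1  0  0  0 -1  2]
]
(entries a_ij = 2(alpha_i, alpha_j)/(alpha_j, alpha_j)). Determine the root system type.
E6

The matrix has rank 6 with 2's on the diagonal. Reading the off-diagonal entries as Dynkin edges (a single edge where a_ij = a_ji = -1; a double or triple edge where a_ij * a_ji = 2 or 3), the diagram is a chain of 5 nodes with one extra node attached to the third node from one end (E_6). One simple-root ordering that puts it in standard form is (alpha_1, alpha_3, alpha_6, alpha_5, alpha_2, alpha_4). So the algebra is type E_6.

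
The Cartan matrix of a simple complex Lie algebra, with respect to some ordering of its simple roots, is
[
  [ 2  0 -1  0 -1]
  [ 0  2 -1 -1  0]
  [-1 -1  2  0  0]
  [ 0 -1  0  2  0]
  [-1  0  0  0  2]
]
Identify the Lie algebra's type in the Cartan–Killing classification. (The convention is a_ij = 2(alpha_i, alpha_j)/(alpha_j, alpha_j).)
A_5

The matrix has rank 5 with 2's on the diagonal. Reading the off-diagonal entries as Dynkin edges (a single edge where a_ij = a_ji = -1; a double or triple edge where a_ij * a_ji = 2 or 3), the diagram is a chain of 5 nodes with single edges (A_5). One simple-root ordering that puts it in standard form is (alpha_4, alpha_2, alpha_3, alpha_1, alpha_5). So the algebra is type A_5, i.e. sl(6).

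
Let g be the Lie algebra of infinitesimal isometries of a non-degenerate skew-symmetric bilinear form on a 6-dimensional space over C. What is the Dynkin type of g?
This is sp(6), which has dimension 6(6+1)/2 = 21 and rank 6/2 = 3. In the classification of classical Lie algebras, the symplectic algebra sp(2n) has type C_n; here n = 3, so the Dynkin diagram is a chain of 3 nodes with a double edge at one end; the terminal node there is the unique long simple root (C_3). Hence the type is C_3.

C3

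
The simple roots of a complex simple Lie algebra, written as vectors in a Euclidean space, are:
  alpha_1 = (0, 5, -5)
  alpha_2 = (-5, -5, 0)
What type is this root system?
type A_2

Compute the Cartan integers a_ij = 2(alpha_i, alpha_j)/(alpha_j, alpha_j); the resulting 2x2 Cartan matrix is
[[2, -1], [-1, 2]].
All simple roots have the same length, so the diagram is simply laced. The associated Dynkin diagram is a chain of 2 nodes with single edges (A_2), so the type is A_2 (the algebra sl(3)).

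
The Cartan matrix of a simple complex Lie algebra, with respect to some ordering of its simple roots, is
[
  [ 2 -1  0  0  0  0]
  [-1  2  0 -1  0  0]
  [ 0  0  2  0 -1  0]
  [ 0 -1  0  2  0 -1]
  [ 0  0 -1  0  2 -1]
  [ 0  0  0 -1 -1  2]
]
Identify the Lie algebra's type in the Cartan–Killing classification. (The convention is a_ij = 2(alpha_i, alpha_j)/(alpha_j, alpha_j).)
The matrix has rank 6 with 2's on the diagonal. Reading the off-diagonal entries as Dynkin edges (a single edge where a_ij = a_ji = -1; a double or triple edge where a_ij * a_ji = 2 or 3), the diagram is a chain of 6 nodes with single edges (A_6). One simple-root ordering that puts it in standard form is (alpha_1, alpha_2, alpha_4, alpha_6, alpha_5, alpha_3). So the algebra is type A_6, i.e. sl(7).

A_6 (sl(7))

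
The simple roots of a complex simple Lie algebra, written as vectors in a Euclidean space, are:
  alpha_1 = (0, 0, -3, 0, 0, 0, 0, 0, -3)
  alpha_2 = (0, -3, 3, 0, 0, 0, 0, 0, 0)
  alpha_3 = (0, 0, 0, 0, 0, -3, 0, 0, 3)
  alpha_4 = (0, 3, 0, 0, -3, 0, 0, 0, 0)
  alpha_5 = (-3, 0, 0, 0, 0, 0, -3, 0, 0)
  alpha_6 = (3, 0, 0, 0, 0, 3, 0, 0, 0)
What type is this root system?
Compute the Cartan integers a_ij = 2(alpha_i, alpha_j)/(alpha_j, alpha_j); the resulting 6x6 Cartan matrix is
[[2, -1, -1, 0, 0, 0], [-1, 2, 0, -1, 0, 0], [-1, 0, 2, 0, 0, -1], [0, -1, 0, 2, 0, 0], [0, 0, 0, 0, 2, -1], [0, 0, -1, 0, -1, 2]].
All simple roots have the same length, so the diagram is simply laced. The associated Dynkin diagram is a chain of 6 nodes with single edges (A_6), so the type is A_6 (the algebra sl(7)).

A6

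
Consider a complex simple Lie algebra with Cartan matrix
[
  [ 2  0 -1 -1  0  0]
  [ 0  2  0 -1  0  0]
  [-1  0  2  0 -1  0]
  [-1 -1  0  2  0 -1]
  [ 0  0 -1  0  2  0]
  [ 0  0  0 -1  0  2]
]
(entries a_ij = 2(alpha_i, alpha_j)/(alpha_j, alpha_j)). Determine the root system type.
D6

The matrix has rank 6 with 2's on the diagonal. Reading the off-diagonal entries as Dynkin edges (a single edge where a_ij = a_ji = -1; a double or triple edge where a_ij * a_ji = 2 or 3), the diagram is a chain of 4 nodes with a fork of two nodes at one end (D_6). One simple-root ordering that puts it in standard form is (alpha_5, alpha_3, alpha_1, alpha_4, alpha_6, alpha_2). So the algebra is type D_6, i.e. so(12).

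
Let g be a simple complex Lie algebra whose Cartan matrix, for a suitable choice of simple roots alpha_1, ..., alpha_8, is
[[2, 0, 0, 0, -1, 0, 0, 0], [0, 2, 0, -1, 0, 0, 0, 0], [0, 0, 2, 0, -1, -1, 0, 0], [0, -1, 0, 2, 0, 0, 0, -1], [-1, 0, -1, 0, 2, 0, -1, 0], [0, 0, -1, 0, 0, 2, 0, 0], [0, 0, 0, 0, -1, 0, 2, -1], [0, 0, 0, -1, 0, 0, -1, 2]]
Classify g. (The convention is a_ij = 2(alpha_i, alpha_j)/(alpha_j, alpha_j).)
type E_8

The matrix has rank 8 with 2's on the diagonal. Reading the off-diagonal entries as Dynkin edges (a single edge where a_ij = a_ji = -1; a double or triple edge where a_ij * a_ji = 2 or 3), the diagram is a chain of 7 nodes with one extra node attached to the third node from one end (E_8). One simple-root ordering that puts it in standard form is (alpha_6, alpha_1, alpha_3, alpha_5, alpha_7, alpha_8, alpha_4, alpha_2). So the algebra is type E_8.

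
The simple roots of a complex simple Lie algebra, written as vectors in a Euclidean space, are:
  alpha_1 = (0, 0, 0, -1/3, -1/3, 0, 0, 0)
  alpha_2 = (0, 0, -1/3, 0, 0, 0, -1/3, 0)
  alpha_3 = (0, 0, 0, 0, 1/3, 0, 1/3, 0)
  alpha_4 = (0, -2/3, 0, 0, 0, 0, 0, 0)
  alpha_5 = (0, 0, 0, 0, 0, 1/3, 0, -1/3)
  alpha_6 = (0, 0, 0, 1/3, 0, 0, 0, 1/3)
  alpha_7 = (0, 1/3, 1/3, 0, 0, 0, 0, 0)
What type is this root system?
Compute the Cartan integers a_ij = 2(alpha_i, alpha_j)/(alpha_j, alpha_j); the resulting 7x7 Cartan matrix is
[[2, 0, -1, 0, 0, -1, 0], [0, 2, -1, 0, 0, 0, -1], [-1, -1, 2, 0, 0, 0, 0], [0, 0, 0, 2, 0, 0, -2], [0, 0, 0, 0, 2, -1, 0], [-1, 0, 0, 0, -1, 2, 0], [0, -1, 0, -1, 0, 0, 2]].
The roots have two lengths (squared-length ratio 2:1); the short ones are alpha_{1,2,3,5,6,7}. The associated Dynkin diagram is a chain of 7 nodes with a double edge at one end; the terminal node there is the unique long simple root (C_7), so the type is C_7 (the algebra sp(14)).

C_7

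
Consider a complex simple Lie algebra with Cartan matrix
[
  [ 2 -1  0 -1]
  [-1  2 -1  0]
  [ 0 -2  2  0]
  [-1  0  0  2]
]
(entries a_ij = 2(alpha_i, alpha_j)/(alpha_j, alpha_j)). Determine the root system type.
type C_4

The matrix has rank 4 with 2's on the diagonal. Reading the off-diagonal entries as Dynkin edges (a single edge where a_ij = a_ji = -1; a double or triple edge where a_ij * a_ji = 2 or 3), the diagram is a chain of 4 nodes with a double edge at one end; the terminal node there is the unique long simple root (C_4). One simple-root ordering that puts it in standard form is (alpha_4, alpha_1, alpha_2, alpha_3). So the algebra is type C_4, i.e. sp(8).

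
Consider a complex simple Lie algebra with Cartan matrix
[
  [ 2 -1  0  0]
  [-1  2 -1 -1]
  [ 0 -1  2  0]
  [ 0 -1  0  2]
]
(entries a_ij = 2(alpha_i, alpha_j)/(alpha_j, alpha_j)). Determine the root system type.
type D_4

The matrix has rank 4 with 2's on the diagonal. Reading the off-diagonal entries as Dynkin edges (a single edge where a_ij = a_ji = -1; a double or triple edge where a_ij * a_ji = 2 or 3), the diagram is a chain of 2 nodes with a fork of two nodes at one end (D_4). One simple-root ordering that puts it in standard form is (alpha_3, alpha_2, alpha_4, alpha_1). So the algebra is type D_4, i.e. so(8).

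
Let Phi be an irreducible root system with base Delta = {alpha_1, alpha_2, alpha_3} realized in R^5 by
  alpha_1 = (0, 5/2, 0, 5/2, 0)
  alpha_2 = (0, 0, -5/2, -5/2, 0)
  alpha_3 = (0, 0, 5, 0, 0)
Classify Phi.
type C_3

Compute the Cartan integers a_ij = 2(alpha_i, alpha_j)/(alpha_j, alpha_j); the resulting 3x3 Cartan matrix is
[[2, -1, 0], [-1, 2, -1], [0, -2, 2]].
The roots have two lengths (squared-length ratio 2:1); the short ones are alpha_{1,2}. The associated Dynkin diagram is a chain of 3 nodes with a double edge at one end; the terminal node there is the unique long simple root (C_3), so the type is C_3 (the algebra sp(6)).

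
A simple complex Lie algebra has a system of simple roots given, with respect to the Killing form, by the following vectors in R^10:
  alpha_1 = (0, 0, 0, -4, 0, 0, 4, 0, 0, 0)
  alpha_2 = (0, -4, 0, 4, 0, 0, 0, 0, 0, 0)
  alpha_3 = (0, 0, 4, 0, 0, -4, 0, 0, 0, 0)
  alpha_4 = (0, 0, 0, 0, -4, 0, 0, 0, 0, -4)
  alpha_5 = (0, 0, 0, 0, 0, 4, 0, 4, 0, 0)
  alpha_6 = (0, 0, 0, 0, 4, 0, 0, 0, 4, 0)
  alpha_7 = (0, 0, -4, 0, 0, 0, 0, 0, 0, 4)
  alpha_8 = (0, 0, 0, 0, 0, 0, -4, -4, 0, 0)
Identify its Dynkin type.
Compute the Cartan integers a_ij = 2(alpha_i, alpha_j)/(alpha_j, alpha_j); the resulting 8x8 Cartan matrix is
[[2, -1, 0, 0, 0, 0, 0, -1], [-1, 2, 0, 0, 0, 0, 0, 0], [0, 0, 2, 0, -1, 0, -1, 0], [0, 0, 0, 2, 0, -1, -1, 0], [0, 0, -1, 0, 2, 0, 0, -1], [0, 0, 0, -1, 0, 2, 0, 0], [0, 0, -1, -1, 0, 0, 2, 0], [-1, 0, 0, 0, -1, 0, 0, 2]].
All simple roots have the same length, so the diagram is simply laced. The associated Dynkin diagram is a chain of 8 nodes with single edges (A_8), so the type is A_8 (the algebra sl(9)).

A8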